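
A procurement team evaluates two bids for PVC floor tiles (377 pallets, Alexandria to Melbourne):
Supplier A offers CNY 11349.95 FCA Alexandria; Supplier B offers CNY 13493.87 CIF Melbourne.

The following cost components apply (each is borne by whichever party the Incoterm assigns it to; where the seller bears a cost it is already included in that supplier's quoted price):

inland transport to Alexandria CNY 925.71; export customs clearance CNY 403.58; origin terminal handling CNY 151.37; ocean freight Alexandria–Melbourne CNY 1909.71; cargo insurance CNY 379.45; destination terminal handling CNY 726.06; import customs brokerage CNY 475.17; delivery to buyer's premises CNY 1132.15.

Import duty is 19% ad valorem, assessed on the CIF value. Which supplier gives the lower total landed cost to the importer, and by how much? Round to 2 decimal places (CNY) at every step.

Supplier B is cheaper by CNY 352.96

Supplier A (FCA):
CIF value = FCA price + origin terminal + freight + insurance = 11349.95 + 151.37 + 1909.71 + 379.45 = 13790.48
Import duty = 13790.48 × 19% = 2620.19
Buyer bears (A): 151.37 + 1909.71 + 379.45 + 726.06 + 475.17 + 1132.15 = 4773.91
Landed cost (A) = invoice 11349.95 + 4773.91 + duty 2620.19 = 18744.05
Supplier B (CIF):
The CIF price already equals the CIF value: 13493.87
Import duty = 13493.87 × 19% = 2563.84
Buyer bears (B): 726.06 + 475.17 + 1132.15 = 2333.38
Landed cost (B) = invoice 13493.87 + 2333.38 + duty 2563.84 = 18391.09
Difference = |18744.05 − 18391.09| = 352.96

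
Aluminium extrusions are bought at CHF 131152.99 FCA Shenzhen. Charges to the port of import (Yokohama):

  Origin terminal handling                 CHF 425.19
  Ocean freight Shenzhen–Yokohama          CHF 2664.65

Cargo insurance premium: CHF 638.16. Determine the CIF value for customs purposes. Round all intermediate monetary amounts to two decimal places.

CIF value: CHF 134880.99

CIF = FCA price + pre-shipment costs + freight + insurance
CIF = 131152.99 + 425.19 + 2664.65 + 638.16 = 134880.99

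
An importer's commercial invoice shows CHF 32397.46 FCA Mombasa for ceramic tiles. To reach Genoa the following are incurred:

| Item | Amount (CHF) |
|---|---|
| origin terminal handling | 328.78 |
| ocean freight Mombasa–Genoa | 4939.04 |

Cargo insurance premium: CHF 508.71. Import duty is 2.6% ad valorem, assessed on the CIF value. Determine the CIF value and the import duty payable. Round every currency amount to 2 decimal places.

CIF = FCA price + pre-shipment costs + freight + insurance
CIF = 32397.46 + 328.78 + 4939.04 + 508.71 = 38173.99
Import duty = 38173.99 × 2.6% = 992.52

CIF value: CHF 38173.99; import duty: CHF 992.52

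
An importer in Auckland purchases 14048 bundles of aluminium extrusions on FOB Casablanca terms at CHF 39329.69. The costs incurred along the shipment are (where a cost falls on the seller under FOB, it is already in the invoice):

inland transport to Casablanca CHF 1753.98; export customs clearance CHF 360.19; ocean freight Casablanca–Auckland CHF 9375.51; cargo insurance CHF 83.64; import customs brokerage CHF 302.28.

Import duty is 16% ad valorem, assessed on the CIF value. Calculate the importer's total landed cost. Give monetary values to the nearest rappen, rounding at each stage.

FOB: the seller bears costs until goods are on board at the origin port; the buyer bears freight, insurance and all costs thereafter.
Already in the invoice (seller's account under FOB): inland to port, export clearance — exclude.
CIF value = FOB price + freight + insurance = 39329.69 + 9375.51 + 83.64 = 48788.84
Import duty = 48788.84 × 16% = 7806.21
Buyer bears: freight 9375.51 + insurance 83.64 + brokerage 302.28 + duty 7806.21 = 17567.64
Landed cost = invoice 39329.69 + 17567.64 = 56897.33

Total landed cost: CHF 56897.33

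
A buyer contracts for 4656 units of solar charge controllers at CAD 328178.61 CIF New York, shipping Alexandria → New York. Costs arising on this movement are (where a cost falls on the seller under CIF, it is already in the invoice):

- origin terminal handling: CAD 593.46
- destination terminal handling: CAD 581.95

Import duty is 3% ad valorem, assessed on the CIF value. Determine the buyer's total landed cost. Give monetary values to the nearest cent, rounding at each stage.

Total landed cost: CAD 338605.92

CIF: the seller pays costs through ocean freight and marine insurance to the destination port.
Already in the invoice (seller's account under CIF): origin terminal — exclude.
The CIF price already equals the CIF value: 328178.61
Import duty = 328178.61 × 3% = 9845.36
Buyer bears: destination terminal 581.95 + duty 9845.36 = 10427.31
Landed cost = invoice 328178.61 + 10427.31 = 338605.92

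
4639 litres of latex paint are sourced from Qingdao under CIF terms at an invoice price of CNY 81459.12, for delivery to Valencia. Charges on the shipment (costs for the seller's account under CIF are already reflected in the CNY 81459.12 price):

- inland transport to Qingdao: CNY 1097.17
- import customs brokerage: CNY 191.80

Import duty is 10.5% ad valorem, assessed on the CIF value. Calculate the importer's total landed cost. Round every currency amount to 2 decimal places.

Total landed cost: CNY 90204.13

CIF: the seller pays costs through ocean freight and marine insurance to the destination port.
Already in the invoice (seller's account under CIF): inland to port — exclude.
The CIF price already equals the CIF value: 81459.12
Import duty = 81459.12 × 10.5% = 8553.21
Buyer bears: brokerage 191.80 + duty 8553.21 = 8745.01
Landed cost = invoice 81459.12 + 8745.01 = 90204.13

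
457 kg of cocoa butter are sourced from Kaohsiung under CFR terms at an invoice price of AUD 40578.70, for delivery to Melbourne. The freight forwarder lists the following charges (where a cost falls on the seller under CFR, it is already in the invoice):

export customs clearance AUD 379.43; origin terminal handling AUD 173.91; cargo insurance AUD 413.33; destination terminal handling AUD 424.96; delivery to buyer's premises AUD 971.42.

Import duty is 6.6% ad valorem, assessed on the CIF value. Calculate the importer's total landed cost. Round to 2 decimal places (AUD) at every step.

Total landed cost: AUD 45093.88

CFR: the seller pays costs through ocean freight to the destination port, but not insurance.
Already in the invoice (seller's account under CFR): export clearance, origin terminal — exclude.
CIF value = CFR price + insurance = 40578.70 + 413.33 = 40992.03
Import duty = 40992.03 × 6.6% = 2705.47
Buyer bears: insurance 413.33 + destination terminal 424.96 + delivery 971.42 + duty 2705.47 = 4515.18
Landed cost = invoice 40578.70 + 4515.18 = 45093.88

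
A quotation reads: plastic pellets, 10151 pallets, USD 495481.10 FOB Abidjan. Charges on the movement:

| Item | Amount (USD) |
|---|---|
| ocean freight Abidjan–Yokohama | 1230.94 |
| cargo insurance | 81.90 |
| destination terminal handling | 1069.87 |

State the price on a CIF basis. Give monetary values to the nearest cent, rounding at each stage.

CIF price: USD 496793.94

Not relevant to the conversion: destination terminal — on the buyer under both terms; not part of either seller's price.
From FOB to CIF, the seller additionally bears: freight, insurance.
CIF price = 495481.10 + 1230.94 + 81.90 = 496793.94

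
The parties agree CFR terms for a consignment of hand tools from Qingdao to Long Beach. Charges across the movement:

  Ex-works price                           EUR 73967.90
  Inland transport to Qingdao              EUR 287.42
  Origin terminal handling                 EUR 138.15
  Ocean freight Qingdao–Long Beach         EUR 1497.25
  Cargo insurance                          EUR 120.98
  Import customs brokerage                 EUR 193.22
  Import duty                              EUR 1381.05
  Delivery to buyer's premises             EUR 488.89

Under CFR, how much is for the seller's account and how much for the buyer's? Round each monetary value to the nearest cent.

Seller: EUR 75890.72; buyer: EUR 2184.14

CFR: the seller pays costs through ocean freight to the destination port, but not insurance.
Seller's account: goods 73967.90 + inland to port 287.42 + origin terminal 138.15 + freight 1497.25 = 75890.72
Buyer's account: insurance 120.98 + brokerage 193.22 + duty 1381.05 + delivery 488.89 = 2184.14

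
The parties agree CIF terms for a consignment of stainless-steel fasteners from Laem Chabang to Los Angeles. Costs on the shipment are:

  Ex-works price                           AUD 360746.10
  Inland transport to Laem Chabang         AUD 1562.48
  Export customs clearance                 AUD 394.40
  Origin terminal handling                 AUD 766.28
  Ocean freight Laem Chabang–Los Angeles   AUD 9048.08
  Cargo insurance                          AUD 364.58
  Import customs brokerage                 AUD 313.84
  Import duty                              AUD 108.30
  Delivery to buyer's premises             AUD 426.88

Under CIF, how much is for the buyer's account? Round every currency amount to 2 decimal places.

CIF: the seller pays costs through ocean freight and marine insurance to the destination port.
Seller's account: goods 360746.10 + inland to port 1562.48 + export clearance 394.40 + origin terminal 766.28 + freight 9048.08 + insurance 364.58 = 372881.92
Buyer's account: brokerage 313.84 + duty 108.30 + delivery 426.88 = 849.02

Buyer's account: AUD 849.02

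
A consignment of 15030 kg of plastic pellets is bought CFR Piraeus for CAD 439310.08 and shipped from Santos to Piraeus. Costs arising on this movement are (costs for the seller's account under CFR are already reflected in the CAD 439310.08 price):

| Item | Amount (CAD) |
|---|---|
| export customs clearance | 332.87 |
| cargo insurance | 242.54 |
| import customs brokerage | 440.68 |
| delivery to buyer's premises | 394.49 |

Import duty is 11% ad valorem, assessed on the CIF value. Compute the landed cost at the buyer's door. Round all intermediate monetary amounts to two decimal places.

Total landed cost: CAD 488738.58

CFR: the seller pays costs through ocean freight to the destination port, but not insurance.
Already in the invoice (seller's account under CFR): export clearance — exclude.
CIF value = CFR price + insurance = 439310.08 + 242.54 = 439552.62
Import duty = 439552.62 × 11% = 48350.79
Buyer bears: insurance 242.54 + brokerage 440.68 + delivery 394.49 + duty 48350.79 = 49428.50
Landed cost = invoice 439310.08 + 49428.50 = 488738.58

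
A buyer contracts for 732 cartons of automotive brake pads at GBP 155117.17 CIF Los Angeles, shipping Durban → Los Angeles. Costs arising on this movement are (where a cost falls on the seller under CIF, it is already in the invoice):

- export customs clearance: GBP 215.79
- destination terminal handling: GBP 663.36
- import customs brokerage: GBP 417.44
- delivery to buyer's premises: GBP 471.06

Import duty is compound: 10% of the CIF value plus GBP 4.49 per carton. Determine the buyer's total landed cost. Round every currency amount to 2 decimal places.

CIF: the seller pays costs through ocean freight and marine insurance to the destination port.
Already in the invoice (seller's account under CIF): export clearance — exclude.
The CIF price already equals the CIF value: 155117.17
Ad valorem component: 155117.17 × 10% = 15511.72
Specific component: 732 × 4.49 = 3286.68
Import duty = 15511.72 + 3286.68 = 18798.40
Buyer bears: destination terminal 663.36 + brokerage 417.44 + delivery 471.06 + duty 18798.40 = 20350.26
Landed cost = invoice 155117.17 + 20350.26 = 175467.43

Total landed cost: GBP 175467.43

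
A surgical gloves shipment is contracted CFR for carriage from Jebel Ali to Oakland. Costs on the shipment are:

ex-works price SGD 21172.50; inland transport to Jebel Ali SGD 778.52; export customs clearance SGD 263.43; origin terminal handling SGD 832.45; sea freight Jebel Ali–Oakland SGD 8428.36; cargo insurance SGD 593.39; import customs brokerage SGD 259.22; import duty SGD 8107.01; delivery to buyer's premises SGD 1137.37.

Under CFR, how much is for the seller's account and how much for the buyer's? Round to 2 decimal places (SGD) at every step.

CFR: the seller pays costs through ocean freight to the destination port, but not insurance.
Seller's account: goods 21172.50 + inland to port 778.52 + export clearance 263.43 + origin terminal 832.45 + freight 8428.36 = 31475.26
Buyer's account: insurance 593.39 + brokerage 259.22 + duty 8107.01 + delivery 1137.37 = 10096.99

Seller: SGD 31475.26; buyer: SGD 10096.99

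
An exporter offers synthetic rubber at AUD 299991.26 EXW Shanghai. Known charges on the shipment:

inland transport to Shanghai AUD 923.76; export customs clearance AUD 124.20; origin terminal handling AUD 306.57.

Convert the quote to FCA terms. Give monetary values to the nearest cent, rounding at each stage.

FCA price: AUD 301039.22

Not relevant to the conversion: origin terminal — on the buyer under both terms; not part of either seller's price.
From EXW to FCA, the seller additionally bears: inland to port, export clearance.
FCA price = 299991.26 + 923.76 + 124.20 = 301039.22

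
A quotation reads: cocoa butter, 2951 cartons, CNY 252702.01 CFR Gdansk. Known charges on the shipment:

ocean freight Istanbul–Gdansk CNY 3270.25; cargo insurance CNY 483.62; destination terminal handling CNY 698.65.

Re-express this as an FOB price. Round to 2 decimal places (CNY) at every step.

Not relevant to the conversion: insurance, destination terminal — on the buyer under both terms; not part of either seller's price.
From CFR to FOB, the seller no longer bears: freight.
FOB price = 252702.01 − 3270.25 = 249431.76

FOB price: CNY 249431.76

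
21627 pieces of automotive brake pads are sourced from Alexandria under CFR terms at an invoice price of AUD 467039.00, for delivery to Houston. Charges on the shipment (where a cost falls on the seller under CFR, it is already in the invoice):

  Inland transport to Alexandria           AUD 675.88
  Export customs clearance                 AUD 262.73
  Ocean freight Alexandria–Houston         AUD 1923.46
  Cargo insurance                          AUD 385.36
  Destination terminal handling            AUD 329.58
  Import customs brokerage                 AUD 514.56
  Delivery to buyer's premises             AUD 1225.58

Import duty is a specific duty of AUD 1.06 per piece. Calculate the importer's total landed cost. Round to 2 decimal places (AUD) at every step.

Total landed cost: AUD 492418.70

CFR: the seller pays costs through ocean freight to the destination port, but not insurance.
Already in the invoice (seller's account under CFR): inland to port, export clearance, freight — exclude.
CIF value = CFR price + insurance = 467039.00 + 385.36 = 467424.36
Import duty = 21627 × 1.06 = 22924.62
Buyer bears: insurance 385.36 + destination terminal 329.58 + brokerage 514.56 + delivery 1225.58 + duty 22924.62 = 25379.70
Landed cost = invoice 467039.00 + 25379.70 = 492418.70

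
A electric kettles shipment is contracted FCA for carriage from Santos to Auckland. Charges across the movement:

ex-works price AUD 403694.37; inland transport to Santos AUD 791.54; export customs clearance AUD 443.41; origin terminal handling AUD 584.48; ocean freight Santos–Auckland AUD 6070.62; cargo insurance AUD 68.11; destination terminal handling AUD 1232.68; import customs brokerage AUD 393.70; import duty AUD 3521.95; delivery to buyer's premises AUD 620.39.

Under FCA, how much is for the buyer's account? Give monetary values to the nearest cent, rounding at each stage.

FCA: the seller delivers export-cleared goods to the carrier; the buyer bears costs from that point.
Seller's account: goods 403694.37 + inland to port 791.54 + export clearance 443.41 = 404929.32
Buyer's account: origin terminal 584.48 + freight 6070.62 + insurance 68.11 + destination terminal 1232.68 + brokerage 393.70 + duty 3521.95 + delivery 620.39 = 12491.93

Buyer's account: AUD 12491.93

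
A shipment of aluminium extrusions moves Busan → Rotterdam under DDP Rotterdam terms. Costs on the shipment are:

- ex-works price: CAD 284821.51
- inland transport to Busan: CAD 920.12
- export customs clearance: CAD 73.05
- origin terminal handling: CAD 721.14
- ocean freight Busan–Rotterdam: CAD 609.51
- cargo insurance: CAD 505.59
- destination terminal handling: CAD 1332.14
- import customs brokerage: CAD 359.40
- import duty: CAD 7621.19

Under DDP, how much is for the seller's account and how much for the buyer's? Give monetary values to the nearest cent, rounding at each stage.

Seller: CAD 296963.65; buyer: CAD 0.00

DDP: the seller bears all costs including import duty.
Seller's account: goods 284821.51 + inland to port 920.12 + export clearance 73.05 + origin terminal 721.14 + freight 609.51 + insurance 505.59 + destination terminal 1332.14 + brokerage 359.40 + duty 7621.19 = 296963.65
Buyer's account: 0.00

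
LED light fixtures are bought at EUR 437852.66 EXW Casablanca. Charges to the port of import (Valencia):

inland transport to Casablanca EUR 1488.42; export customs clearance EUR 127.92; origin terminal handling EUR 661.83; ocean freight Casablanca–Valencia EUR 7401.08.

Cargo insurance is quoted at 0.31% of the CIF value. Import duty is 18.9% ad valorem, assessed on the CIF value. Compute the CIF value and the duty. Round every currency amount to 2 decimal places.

Let C be the CIF value. C = EXW price + pre-shipment costs + freight + 0.31% × C
C − 0.31% × C = 437852.66 + 1488.42 + 127.92 + 661.83 + 7401.08
0.9969 × C = 447531.91
C = 447531.91 / 0.9969 = 448923.57
Insurance premium = 0.31% × 448923.57 = 1391.66
Import duty = 448923.57 × 18.9% = 84846.55

CIF value: EUR 448923.57; import duty: EUR 84846.55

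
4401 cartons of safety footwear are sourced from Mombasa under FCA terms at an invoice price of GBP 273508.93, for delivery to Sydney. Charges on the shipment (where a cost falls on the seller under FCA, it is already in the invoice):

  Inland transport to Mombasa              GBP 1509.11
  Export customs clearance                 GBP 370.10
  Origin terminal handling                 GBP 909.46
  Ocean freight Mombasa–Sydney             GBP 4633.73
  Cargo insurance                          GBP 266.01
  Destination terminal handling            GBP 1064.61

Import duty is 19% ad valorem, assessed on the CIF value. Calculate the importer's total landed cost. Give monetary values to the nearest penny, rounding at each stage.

FCA: the seller delivers export-cleared goods to the carrier; the buyer bears costs from that point.
Already in the invoice (seller's account under FCA): inland to port, export clearance — exclude.
CIF value = FCA price + origin terminal + freight + insurance = 273508.93 + 909.46 + 4633.73 + 266.01 = 279318.13
Import duty = 279318.13 × 19% = 53070.44
Buyer bears: origin terminal 909.46 + freight 4633.73 + insurance 266.01 + destination terminal 1064.61 + duty 53070.44 = 59944.25
Landed cost = invoice 273508.93 + 59944.25 = 333453.18

Total landed cost: GBP 333453.18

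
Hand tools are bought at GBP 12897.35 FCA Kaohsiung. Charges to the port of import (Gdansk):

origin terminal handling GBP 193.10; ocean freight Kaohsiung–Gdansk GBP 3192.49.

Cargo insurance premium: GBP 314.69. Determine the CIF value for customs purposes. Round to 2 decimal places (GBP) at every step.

CIF value: GBP 16597.63

CIF = FCA price + pre-shipment costs + freight + insurance
CIF = 12897.35 + 193.10 + 3192.49 + 314.69 = 16597.63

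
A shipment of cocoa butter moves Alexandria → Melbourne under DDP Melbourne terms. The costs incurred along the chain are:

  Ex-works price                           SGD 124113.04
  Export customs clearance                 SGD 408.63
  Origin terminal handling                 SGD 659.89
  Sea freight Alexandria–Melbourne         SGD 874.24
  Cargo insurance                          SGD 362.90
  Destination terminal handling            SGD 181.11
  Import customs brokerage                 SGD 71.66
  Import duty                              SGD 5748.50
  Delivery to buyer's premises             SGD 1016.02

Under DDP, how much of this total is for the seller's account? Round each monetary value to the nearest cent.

DDP: the seller bears all costs including import duty.
Seller's account: goods 124113.04 + export clearance 408.63 + origin terminal 659.89 + freight 874.24 + insurance 362.90 + destination terminal 181.11 + brokerage 71.66 + duty 5748.50 + delivery 1016.02 = 133435.99
Buyer's account: 0.00

Seller's account: SGD 133435.99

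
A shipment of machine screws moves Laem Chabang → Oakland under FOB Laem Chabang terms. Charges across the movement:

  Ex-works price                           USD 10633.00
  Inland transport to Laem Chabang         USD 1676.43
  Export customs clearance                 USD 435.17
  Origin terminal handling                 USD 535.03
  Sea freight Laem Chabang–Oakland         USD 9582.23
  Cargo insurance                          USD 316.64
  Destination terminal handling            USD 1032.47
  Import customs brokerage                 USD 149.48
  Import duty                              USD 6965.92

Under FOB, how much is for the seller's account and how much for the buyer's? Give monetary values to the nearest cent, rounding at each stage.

FOB: the seller bears costs until goods are on board at the origin port; the buyer bears freight, insurance and all costs thereafter.
Seller's account: goods 10633.00 + inland to port 1676.43 + export clearance 435.17 + origin terminal 535.03 = 13279.63
Buyer's account: freight 9582.23 + insurance 316.64 + destination terminal 1032.47 + brokerage 149.48 + duty 6965.92 = 18046.74

Seller: USD 13279.63; buyer: USD 18046.74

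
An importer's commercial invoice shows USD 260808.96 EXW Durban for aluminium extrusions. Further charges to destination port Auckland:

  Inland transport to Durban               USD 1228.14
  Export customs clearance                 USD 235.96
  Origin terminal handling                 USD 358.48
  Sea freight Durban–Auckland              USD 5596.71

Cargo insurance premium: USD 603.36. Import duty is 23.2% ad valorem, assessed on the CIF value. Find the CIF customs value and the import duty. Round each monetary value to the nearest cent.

CIF value: USD 268831.61; import duty: USD 62368.93

CIF = EXW price + pre-shipment costs + freight + insurance
CIF = 260808.96 + 1228.14 + 235.96 + 358.48 + 5596.71 + 603.36 = 268831.61
Import duty = 268831.61 × 23.2% = 62368.93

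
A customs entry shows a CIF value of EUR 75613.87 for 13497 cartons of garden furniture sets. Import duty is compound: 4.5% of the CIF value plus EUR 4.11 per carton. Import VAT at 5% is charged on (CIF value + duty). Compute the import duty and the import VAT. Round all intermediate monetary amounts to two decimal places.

Ad valorem component: 75613.87 × 4.5% = 3402.62
Specific component: 13497 × 4.11 = 55472.67
Import duty = 3402.62 + 55472.67 = 58875.29
VAT base = CIF + duty = 75613.87 + 58875.29 = 134489.16
Import VAT = 134489.16 × 5% = 6724.46

Import duty: EUR 58875.29; import VAT: EUR 6724.46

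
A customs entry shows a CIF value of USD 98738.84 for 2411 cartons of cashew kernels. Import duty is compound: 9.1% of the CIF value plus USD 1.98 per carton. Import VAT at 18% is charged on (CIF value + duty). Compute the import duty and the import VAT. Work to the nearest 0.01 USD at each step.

Import duty: USD 13759.01; import VAT: USD 20249.61

Ad valorem component: 98738.84 × 9.1% = 8985.23
Specific component: 2411 × 1.98 = 4773.78
Import duty = 8985.23 + 4773.78 = 13759.01
VAT base = CIF + duty = 98738.84 + 13759.01 = 112497.85
Import VAT = 112497.85 × 18% = 20249.61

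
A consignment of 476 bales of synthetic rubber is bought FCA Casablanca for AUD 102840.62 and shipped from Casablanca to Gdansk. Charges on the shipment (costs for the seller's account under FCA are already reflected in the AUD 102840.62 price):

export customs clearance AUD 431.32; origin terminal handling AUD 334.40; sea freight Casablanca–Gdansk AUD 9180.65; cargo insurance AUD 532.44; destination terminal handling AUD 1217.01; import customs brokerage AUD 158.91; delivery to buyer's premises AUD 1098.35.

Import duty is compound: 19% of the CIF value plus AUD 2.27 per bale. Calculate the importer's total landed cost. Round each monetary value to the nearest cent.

Total landed cost: AUD 137891.64

FCA: the seller delivers export-cleared goods to the carrier; the buyer bears costs from that point.
Already in the invoice (seller's account under FCA): export clearance — exclude.
CIF value = FCA price + origin terminal + freight + insurance = 102840.62 + 334.40 + 9180.65 + 532.44 = 112888.11
Ad valorem component: 112888.11 × 19% = 21448.74
Specific component: 476 × 2.27 = 1080.52
Import duty = 21448.74 + 1080.52 = 22529.26
Buyer bears: origin terminal 334.40 + freight 9180.65 + insurance 532.44 + destination terminal 1217.01 + brokerage 158.91 + delivery 1098.35 + duty 22529.26 = 35051.02
Landed cost = invoice 102840.62 + 35051.02 = 137891.64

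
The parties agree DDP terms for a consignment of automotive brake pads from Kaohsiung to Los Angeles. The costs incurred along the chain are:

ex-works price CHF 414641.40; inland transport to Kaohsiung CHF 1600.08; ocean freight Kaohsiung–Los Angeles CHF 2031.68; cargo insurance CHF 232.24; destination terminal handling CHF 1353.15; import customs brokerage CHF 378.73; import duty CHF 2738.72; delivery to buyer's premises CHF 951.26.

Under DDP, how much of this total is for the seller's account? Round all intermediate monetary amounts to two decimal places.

Seller's account: CHF 423927.26

DDP: the seller bears all costs including import duty.
Seller's account: goods 414641.40 + inland to port 1600.08 + freight 2031.68 + insurance 232.24 + destination terminal 1353.15 + brokerage 378.73 + duty 2738.72 + delivery 951.26 = 423927.26
Buyer's account: 0.00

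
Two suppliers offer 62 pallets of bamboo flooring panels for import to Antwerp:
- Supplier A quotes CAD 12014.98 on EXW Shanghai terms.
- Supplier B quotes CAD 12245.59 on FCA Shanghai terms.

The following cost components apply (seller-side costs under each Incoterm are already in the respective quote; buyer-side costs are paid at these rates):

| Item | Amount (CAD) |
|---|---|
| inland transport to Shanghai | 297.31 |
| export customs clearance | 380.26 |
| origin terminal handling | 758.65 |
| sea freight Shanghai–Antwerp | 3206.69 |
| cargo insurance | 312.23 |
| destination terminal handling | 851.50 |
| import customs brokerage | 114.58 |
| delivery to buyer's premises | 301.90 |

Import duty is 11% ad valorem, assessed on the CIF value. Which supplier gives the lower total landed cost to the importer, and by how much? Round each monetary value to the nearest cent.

Supplier B is cheaper by CAD 496.12

Supplier A (EXW):
CIF value = EXW price + inland to port + export clearance + origin terminal + freight + insurance = 12014.98 + 297.31 + 380.26 + 758.65 + 3206.69 + 312.23 = 16970.12
Import duty = 16970.12 × 11% = 1866.71
Buyer bears (A): 297.31 + 380.26 + 758.65 + 3206.69 + 312.23 + 851.50 + 114.58 + 301.90 = 6223.12
Landed cost (A) = invoice 12014.98 + 6223.12 + duty 1866.71 = 20104.81
Supplier B (FCA):
CIF value = FCA price + origin terminal + freight + insurance = 12245.59 + 758.65 + 3206.69 + 312.23 = 16523.16
Import duty = 16523.16 × 11% = 1817.55
Buyer bears (B): 758.65 + 3206.69 + 312.23 + 851.50 + 114.58 + 301.90 = 5545.55
Landed cost (B) = invoice 12245.59 + 5545.55 + duty 1817.55 = 19608.69
Difference = |20104.81 − 19608.69| = 496.12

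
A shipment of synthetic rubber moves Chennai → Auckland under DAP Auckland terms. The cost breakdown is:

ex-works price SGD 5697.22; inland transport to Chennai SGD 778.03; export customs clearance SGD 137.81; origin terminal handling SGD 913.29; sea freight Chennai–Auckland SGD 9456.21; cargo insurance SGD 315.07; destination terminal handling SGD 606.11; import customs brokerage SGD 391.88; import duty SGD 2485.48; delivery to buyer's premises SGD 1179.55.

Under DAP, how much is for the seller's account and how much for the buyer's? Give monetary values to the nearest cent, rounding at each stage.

Seller: SGD 19083.29; buyer: SGD 2877.36

DAP: the seller bears all costs to the named destination except import duty and clearance.
Seller's account: goods 5697.22 + inland to port 778.03 + export clearance 137.81 + origin terminal 913.29 + freight 9456.21 + insurance 315.07 + destination terminal 606.11 + delivery 1179.55 = 19083.29
Buyer's account: brokerage 391.88 + duty 2485.48 = 2877.36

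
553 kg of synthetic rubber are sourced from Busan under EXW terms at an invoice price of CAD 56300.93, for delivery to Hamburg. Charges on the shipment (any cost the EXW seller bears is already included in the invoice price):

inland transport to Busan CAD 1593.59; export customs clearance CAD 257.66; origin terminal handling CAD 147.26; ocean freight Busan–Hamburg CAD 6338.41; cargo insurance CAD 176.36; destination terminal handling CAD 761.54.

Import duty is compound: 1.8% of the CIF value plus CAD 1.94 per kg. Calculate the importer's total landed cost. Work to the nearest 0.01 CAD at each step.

EXW: the seller makes goods available at their premises; the buyer bears all onward costs.
CIF value = EXW price + inland to port + export clearance + origin terminal + freight + insurance = 56300.93 + 1593.59 + 257.66 + 147.26 + 6338.41 + 176.36 = 64814.21
Ad valorem component: 64814.21 × 1.8% = 1166.66
Specific component: 553 × 1.94 = 1072.82
Import duty = 1166.66 + 1072.82 = 2239.48
Buyer bears: inland to port 1593.59 + export clearance 257.66 + origin terminal 147.26 + freight 6338.41 + insurance 176.36 + destination terminal 761.54 + duty 2239.48 = 11514.30
Landed cost = invoice 56300.93 + 11514.30 = 67815.23

Total landed cost: CAD 67815.23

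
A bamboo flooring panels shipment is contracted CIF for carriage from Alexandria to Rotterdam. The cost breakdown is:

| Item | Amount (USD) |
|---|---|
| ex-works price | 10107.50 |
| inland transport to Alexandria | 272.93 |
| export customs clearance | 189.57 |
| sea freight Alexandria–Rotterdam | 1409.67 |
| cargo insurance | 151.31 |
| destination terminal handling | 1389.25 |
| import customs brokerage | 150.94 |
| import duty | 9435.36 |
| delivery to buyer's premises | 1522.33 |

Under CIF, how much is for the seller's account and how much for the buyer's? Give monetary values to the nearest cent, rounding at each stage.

CIF: the seller pays costs through ocean freight and marine insurance to the destination port.
Seller's account: goods 10107.50 + inland to port 272.93 + export clearance 189.57 + freight 1409.67 + insurance 151.31 = 12130.98
Buyer's account: destination terminal 1389.25 + brokerage 150.94 + duty 9435.36 + delivery 1522.33 = 12497.88

Seller: USD 12130.98; buyer: USD 12497.88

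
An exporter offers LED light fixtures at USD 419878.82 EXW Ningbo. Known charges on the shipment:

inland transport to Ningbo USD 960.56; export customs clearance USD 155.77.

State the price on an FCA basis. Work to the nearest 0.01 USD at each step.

From EXW to FCA, the seller additionally bears: inland to port, export clearance.
FCA price = 419878.82 + 960.56 + 155.77 = 420995.15

FCA price: USD 420995.15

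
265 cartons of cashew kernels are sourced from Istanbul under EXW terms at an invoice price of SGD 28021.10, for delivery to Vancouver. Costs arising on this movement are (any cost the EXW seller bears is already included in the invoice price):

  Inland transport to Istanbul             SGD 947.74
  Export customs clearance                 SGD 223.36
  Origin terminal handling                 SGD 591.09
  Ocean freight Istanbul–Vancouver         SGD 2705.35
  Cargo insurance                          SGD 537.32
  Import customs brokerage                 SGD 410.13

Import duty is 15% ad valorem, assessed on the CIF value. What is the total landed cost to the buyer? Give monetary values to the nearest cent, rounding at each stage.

EXW: the seller makes goods available at their premises; the buyer bears all onward costs.
CIF value = EXW price + inland to port + export clearance + origin terminal + freight + insurance = 28021.10 + 947.74 + 223.36 + 591.09 + 2705.35 + 537.32 = 33025.96
Import duty = 33025.96 × 15% = 4953.89
Buyer bears: inland to port 947.74 + export clearance 223.36 + origin terminal 591.09 + freight 2705.35 + insurance 537.32 + brokerage 410.13 + duty 4953.89 = 10368.88
Landed cost = invoice 28021.10 + 10368.88 = 38389.98

Total landed cost: SGD 38389.98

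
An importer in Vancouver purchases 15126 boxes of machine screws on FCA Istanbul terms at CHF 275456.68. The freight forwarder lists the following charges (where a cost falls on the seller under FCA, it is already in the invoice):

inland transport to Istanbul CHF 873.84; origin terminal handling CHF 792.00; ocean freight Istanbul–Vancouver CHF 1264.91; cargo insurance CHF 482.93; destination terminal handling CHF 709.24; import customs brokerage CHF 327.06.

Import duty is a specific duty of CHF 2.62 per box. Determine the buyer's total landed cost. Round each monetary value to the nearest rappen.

Total landed cost: CHF 318662.94

FCA: the seller delivers export-cleared goods to the carrier; the buyer bears costs from that point.
Already in the invoice (seller's account under FCA): inland to port — exclude.
CIF value = FCA price + origin terminal + freight + insurance = 275456.68 + 792.00 + 1264.91 + 482.93 = 277996.52
Import duty = 15126 × 2.62 = 39630.12
Buyer bears: origin terminal 792.00 + freight 1264.91 + insurance 482.93 + destination terminal 709.24 + brokerage 327.06 + duty 39630.12 = 43206.26
Landed cost = invoice 275456.68 + 43206.26 = 318662.94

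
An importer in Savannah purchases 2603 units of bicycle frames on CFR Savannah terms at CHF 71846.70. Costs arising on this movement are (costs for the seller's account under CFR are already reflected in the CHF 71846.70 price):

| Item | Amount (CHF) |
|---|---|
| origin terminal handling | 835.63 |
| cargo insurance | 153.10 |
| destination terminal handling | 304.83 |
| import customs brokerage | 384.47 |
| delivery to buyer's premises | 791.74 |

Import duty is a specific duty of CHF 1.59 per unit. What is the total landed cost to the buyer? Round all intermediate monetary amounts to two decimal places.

CFR: the seller pays costs through ocean freight to the destination port, but not insurance.
Already in the invoice (seller's account under CFR): origin terminal — exclude.
CIF value = CFR price + insurance = 71846.70 + 153.10 = 71999.80
Import duty = 2603 × 1.59 = 4138.77
Buyer bears: insurance 153.10 + destination terminal 304.83 + brokerage 384.47 + delivery 791.74 + duty 4138.77 = 5772.91
Landed cost = invoice 71846.70 + 5772.91 = 77619.61

Total landed cost: CHF 77619.61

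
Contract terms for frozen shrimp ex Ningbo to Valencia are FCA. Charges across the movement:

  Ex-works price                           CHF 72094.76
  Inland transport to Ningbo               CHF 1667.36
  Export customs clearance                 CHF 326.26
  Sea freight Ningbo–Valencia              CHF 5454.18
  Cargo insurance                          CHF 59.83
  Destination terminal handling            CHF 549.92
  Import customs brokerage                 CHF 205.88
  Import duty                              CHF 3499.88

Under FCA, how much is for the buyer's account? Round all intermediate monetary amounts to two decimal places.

FCA: the seller delivers export-cleared goods to the carrier; the buyer bears costs from that point.
Seller's account: goods 72094.76 + inland to port 1667.36 + export clearance 326.26 = 74088.38
Buyer's account: freight 5454.18 + insurance 59.83 + destination terminal 549.92 + brokerage 205.88 + duty 3499.88 = 9769.69

Buyer's account: CHF 9769.69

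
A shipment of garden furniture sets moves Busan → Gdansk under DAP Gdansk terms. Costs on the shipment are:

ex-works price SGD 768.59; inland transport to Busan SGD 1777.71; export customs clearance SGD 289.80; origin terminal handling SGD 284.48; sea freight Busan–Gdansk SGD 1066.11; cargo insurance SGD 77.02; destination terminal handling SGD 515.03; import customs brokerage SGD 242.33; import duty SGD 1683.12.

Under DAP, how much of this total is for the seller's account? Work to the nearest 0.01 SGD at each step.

Seller's account: SGD 4778.74

DAP: the seller bears all costs to the named destination except import duty and clearance.
Seller's account: goods 768.59 + inland to port 1777.71 + export clearance 289.80 + origin terminal 284.48 + freight 1066.11 + insurance 77.02 + destination terminal 515.03 = 4778.74
Buyer's account: brokerage 242.33 + duty 1683.12 = 1925.45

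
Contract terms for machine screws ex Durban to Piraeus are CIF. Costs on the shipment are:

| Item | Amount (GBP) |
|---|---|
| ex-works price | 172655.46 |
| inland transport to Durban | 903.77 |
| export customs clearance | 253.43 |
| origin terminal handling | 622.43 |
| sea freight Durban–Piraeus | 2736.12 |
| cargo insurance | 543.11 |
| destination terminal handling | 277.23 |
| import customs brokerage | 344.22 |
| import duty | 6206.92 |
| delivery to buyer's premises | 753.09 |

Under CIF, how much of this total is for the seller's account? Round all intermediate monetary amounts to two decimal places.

Seller's account: GBP 177714.32

CIF: the seller pays costs through ocean freight and marine insurance to the destination port.
Seller's account: goods 172655.46 + inland to port 903.77 + export clearance 253.43 + origin terminal 622.43 + freight 2736.12 + insurance 543.11 = 177714.32
Buyer's account: destination terminal 277.23 + brokerage 344.22 + duty 6206.92 + delivery 753.09 = 7581.46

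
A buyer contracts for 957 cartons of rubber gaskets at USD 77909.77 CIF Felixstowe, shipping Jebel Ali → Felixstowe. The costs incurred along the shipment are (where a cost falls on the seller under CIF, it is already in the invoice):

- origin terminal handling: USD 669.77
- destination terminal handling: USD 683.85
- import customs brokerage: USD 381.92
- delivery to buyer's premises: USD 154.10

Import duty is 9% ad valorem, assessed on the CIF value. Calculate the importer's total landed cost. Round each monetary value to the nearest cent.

Total landed cost: USD 86141.52

CIF: the seller pays costs through ocean freight and marine insurance to the destination port.
Already in the invoice (seller's account under CIF): origin terminal — exclude.
The CIF price already equals the CIF value: 77909.77
Import duty = 77909.77 × 9% = 7011.88
Buyer bears: destination terminal 683.85 + brokerage 381.92 + delivery 154.10 + duty 7011.88 = 8231.75
Landed cost = invoice 77909.77 + 8231.75 = 86141.52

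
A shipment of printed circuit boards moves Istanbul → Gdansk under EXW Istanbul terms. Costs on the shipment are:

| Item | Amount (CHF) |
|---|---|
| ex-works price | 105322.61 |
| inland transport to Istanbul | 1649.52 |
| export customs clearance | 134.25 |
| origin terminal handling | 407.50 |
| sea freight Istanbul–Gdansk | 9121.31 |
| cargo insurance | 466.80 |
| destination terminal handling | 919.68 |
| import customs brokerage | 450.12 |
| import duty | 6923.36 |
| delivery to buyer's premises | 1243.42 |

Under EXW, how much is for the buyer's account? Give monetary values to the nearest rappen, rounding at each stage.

Buyer's account: CHF 21315.96

EXW: the seller makes goods available at their premises; the buyer bears all onward costs.
Seller's account: goods 105322.61 = 105322.61
Buyer's account: inland to port 1649.52 + export clearance 134.25 + origin terminal 407.50 + freight 9121.31 + insurance 466.80 + destination terminal 919.68 + brokerage 450.12 + duty 6923.36 + delivery 1243.42 = 21315.96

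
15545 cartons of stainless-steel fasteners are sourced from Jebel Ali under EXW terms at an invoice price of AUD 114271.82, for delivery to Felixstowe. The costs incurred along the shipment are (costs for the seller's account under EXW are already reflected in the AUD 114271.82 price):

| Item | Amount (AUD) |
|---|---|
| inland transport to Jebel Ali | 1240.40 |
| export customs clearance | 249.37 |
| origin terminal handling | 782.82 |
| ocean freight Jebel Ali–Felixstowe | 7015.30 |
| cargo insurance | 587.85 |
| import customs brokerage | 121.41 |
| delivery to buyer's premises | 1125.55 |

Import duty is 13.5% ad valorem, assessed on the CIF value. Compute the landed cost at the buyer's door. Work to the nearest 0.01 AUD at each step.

Total landed cost: AUD 142154.44

EXW: the seller makes goods available at their premises; the buyer bears all onward costs.
CIF value = EXW price + inland to port + export clearance + origin terminal + freight + insurance = 114271.82 + 1240.40 + 249.37 + 782.82 + 7015.30 + 587.85 = 124147.56
Import duty = 124147.56 × 13.5% = 16759.92
Buyer bears: inland to port 1240.40 + export clearance 249.37 + origin terminal 782.82 + freight 7015.30 + insurance 587.85 + brokerage 121.41 + delivery 1125.55 + duty 16759.92 = 27882.62
Landed cost = invoice 114271.82 + 27882.62 = 142154.44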